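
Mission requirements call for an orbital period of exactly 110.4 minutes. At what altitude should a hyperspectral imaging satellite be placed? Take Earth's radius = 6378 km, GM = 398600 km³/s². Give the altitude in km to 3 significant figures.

1250 km

T = 110.4 min = 6624.0 s.
From T = 2π√(a³/μ): a = (μ T²/4π²)^(1/3) = (398600 × 6624.0² / 4π²)^(1/3) = 7623 km.
Altitude h = a − R = 7623 − 6378 = 1245 km.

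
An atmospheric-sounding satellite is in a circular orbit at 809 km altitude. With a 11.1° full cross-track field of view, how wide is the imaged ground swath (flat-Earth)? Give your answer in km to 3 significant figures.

157 km

Half-angle = 11.1°/2 = 5.55°.
Swath width ≈ 2h·tan(θ/2) = 2 × 809 × tan(5.55°) = 157.2 km.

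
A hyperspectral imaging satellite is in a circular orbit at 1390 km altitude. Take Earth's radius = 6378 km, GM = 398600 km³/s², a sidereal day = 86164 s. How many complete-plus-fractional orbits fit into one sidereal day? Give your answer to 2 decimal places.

Semi-major axis a = 6378 + 1390 = 7768 km. Period T = 2π√(a³/μ) = 2π√(7768³/398600) = 6813.6 s = 113.56 min.
Orbits per sidereal day = 86164 / 6813.6 = 12.646.

12.65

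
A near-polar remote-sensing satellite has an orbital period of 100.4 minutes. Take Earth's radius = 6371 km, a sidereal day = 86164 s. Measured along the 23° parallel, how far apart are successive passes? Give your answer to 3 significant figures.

2580 km

T = 100.4 min = 6024.0 s.
Node shift per orbit = (6024.0/86164) × 360° = 25.17°.
Equatorial spacing = 25.17 × 111.2 km/° = 2799 km.
At 23° latitude, spacing = 2799 × cos(23°) = 2576 km.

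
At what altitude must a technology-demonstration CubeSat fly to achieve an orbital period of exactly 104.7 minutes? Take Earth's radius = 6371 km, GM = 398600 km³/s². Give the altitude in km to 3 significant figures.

988 km

T = 104.7 min = 6282.0 s.
From T = 2π√(a³/μ): a = (μ T²/4π²)^(1/3) = (398600 × 6282.0² / 4π²)^(1/3) = 7359 km.
Altitude h = a − R = 7359 − 6371 = 988 km.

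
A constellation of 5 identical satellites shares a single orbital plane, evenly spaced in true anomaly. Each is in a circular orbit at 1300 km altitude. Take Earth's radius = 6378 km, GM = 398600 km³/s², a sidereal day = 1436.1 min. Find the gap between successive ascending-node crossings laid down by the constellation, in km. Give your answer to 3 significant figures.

Semi-major axis a = 6378 + 1300 = 7678 km. Period T = 2π√(a³/μ) = 2π√(7678³/398600) = 6695.5 s = 111.59 min.
Single-satellite node shift = (6695.5/86166) × 360° = 27.97°.
With 5 satellites evenly phased, successive equator crossings are 27.97/5 = 5.595° apart.
That is 5.595 × 111.3 = 623 km at the equator.

623 km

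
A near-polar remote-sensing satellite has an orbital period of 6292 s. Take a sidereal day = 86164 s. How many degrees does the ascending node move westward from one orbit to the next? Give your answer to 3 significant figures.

26.3°

During one orbit Earth rotates (6292.0 / 86164) × 360° = 26.29°.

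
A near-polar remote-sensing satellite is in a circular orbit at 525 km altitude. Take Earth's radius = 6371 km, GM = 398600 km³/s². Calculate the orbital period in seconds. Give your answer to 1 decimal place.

Semi-major axis a = 6371 + 525 = 6896 km. Period T = 2π√(a³/μ) = 2π√(6896³/398600) = 5699.1 s = 94.99 min.

5699.1 seconds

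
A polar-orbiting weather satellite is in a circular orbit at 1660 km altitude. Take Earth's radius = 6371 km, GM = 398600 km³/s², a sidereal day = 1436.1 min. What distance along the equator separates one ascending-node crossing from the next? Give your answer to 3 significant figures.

3330 km

Semi-major axis a = 6371 + 1660 = 8031 km. Period T = 2π√(a³/μ) = 2π√(8031³/398600) = 7162.5 s = 119.38 min.
During one orbit Earth rotates (7162.5 / 86166) × 360° = 29.92°.
At the equator that is 29.92° × (2π·6371/360) km/° = 29.92 × 111.2 = 3327 km.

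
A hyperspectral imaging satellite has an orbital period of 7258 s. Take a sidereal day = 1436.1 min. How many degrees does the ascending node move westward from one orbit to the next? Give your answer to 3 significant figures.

30.3°

During one orbit Earth rotates (7258.0 / 86166) × 360° = 30.32°.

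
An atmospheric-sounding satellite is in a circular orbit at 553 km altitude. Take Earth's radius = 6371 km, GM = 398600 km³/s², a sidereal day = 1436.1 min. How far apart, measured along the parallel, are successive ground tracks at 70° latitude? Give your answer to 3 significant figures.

911 km

Semi-major axis a = 6371 + 553 = 6924 km. Period T = 2π√(a³/μ) = 2π√(6924³/398600) = 5733.9 s = 95.56 min.
Node shift per orbit = (5733.9/86166) × 360° = 23.96°.
Equatorial spacing = 23.96 × 111.2 km/° = 2664 km.
At 70° latitude, spacing = 2664 × cos(70°) = 911 km.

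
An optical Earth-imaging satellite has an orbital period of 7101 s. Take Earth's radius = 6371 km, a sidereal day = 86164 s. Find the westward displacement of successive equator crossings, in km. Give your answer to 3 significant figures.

During one orbit Earth rotates (7101.0 / 86164) × 360° = 29.67°.
At the equator that is 29.67° × (2π·6371/360) km/° = 29.67 × 111.2 = 3299 km.

3300 km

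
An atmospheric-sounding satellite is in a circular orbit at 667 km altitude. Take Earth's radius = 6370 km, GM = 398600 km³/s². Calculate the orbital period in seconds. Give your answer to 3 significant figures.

Semi-major axis a = 6370 + 667 = 7037 km. Period T = 2π√(a³/μ) = 2π√(7037³/398600) = 5874.8 s = 97.91 min.

5870 seconds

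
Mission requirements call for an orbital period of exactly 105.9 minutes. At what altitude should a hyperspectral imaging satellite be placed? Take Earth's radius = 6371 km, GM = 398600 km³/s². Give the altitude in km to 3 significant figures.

1040 km

T = 105.9 min = 6354.0 s.
From T = 2π√(a³/μ): a = (μ T²/4π²)^(1/3) = (398600 × 6354.0² / 4π²)^(1/3) = 7415 km.
Altitude h = a − R = 7415 − 6371 = 1044 km.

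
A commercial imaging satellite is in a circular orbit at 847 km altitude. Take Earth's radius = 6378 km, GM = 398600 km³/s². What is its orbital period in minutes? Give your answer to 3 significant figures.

Semi-major axis a = 6378 + 847 = 7225 km. Period T = 2π√(a³/μ) = 2π√(7225³/398600) = 6111.8 s = 101.86 min.

102 min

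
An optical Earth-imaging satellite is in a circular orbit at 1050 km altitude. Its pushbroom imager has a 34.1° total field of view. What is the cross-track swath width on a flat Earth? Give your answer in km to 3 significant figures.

644 km

Half-angle = 34.1°/2 = 17.05°.
Swath width ≈ 2h·tan(θ/2) = 2 × 1050 × tan(17.05°) = 644.0 km.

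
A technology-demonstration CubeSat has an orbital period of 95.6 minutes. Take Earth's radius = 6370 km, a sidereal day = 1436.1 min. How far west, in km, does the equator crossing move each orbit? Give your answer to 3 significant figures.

2660 km

T = 95.6 min = 5736.0 s.
During one orbit Earth rotates (5736.0 / 86166) × 360° = 23.96°.
At the equator that is 23.96° × (2π·6370/360) km/° = 23.96 × 111.2 = 2664 km.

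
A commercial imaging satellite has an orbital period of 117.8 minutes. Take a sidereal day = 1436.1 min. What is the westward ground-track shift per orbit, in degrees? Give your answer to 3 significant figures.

29.5°

T = 117.8 min = 7068.0 s.
During one orbit Earth rotates (7068.0 / 86166) × 360° = 29.53°.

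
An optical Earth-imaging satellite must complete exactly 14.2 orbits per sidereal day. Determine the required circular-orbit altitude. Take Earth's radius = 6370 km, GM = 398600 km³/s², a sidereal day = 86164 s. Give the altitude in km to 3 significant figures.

Required period T = 86164 / 14.2 = 6067.9 s.
From T = 2π√(a³/μ): a = (μ T²/4π²)^(1/3) = (398600 × 6067.9² / 4π²)^(1/3) = 7190 km.
Altitude h = a − R = 7190 − 6370 = 820 km.

820 km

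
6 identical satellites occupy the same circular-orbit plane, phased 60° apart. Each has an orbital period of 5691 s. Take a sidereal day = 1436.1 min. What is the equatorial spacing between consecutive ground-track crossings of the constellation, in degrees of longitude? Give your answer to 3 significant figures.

3.96°

Single-satellite node shift = (5691.0/86166) × 360° = 23.78°.
With 6 satellites evenly phased, successive equator crossings are 23.78/6 = 3.963° apart.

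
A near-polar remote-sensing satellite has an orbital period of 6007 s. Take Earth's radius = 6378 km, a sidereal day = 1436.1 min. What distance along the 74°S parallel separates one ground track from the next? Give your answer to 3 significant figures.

Node shift per orbit = (6007.0/86166) × 360° = 25.10°.
Equatorial spacing = 25.10 × 111.3 km/° = 2794 km.
At 74° latitude, spacing = 2794 × cos(74°) = 770 km.

770 km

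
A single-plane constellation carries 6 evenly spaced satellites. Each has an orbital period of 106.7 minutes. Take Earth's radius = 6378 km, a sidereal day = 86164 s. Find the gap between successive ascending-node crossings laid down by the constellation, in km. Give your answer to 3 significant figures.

T = 106.7 min = 6402.0 s.
Single-satellite node shift = (6402.0/86164) × 360° = 26.75°.
With 6 satellites evenly phased, successive equator crossings are 26.75/6 = 4.458° apart.
That is 4.458 × 111.3 = 496 km at the equator.

496 km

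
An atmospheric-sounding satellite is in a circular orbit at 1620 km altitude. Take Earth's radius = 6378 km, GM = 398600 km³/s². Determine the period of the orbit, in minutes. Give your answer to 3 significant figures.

Semi-major axis a = 6378 + 1620 = 7998 km. Period T = 2π√(a³/μ) = 2π√(7998³/398600) = 7118.4 s = 118.64 min.

119 min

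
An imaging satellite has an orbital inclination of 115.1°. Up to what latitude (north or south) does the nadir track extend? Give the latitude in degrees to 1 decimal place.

64.9°

Retrograde orbit: the ground track reaches ±(180° − i) = ±(180 − 115.1) = ±64.9°.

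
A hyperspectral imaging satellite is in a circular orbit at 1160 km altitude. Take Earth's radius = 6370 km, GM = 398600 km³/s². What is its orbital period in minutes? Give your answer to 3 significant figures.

Semi-major axis a = 6370 + 1160 = 7530 km. Period T = 2π√(a³/μ) = 2π√(7530³/398600) = 6502.8 s = 108.38 min.

108 min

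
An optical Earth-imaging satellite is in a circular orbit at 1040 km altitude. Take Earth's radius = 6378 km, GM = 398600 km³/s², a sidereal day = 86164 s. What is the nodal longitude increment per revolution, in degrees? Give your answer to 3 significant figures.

26.6°

Semi-major axis a = 6378 + 1040 = 7418 km. Period T = 2π√(a³/μ) = 2π√(7418³/398600) = 6358.3 s = 105.97 min.
During one orbit Earth rotates (6358.3 / 86164) × 360° = 26.57°.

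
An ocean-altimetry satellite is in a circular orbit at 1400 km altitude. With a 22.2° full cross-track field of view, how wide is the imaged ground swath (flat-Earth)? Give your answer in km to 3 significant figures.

Half-angle = 22.2°/2 = 11.1°.
Swath width ≈ 2h·tan(θ/2) = 2 × 1400 × tan(11.1°) = 549.3 km.

549 km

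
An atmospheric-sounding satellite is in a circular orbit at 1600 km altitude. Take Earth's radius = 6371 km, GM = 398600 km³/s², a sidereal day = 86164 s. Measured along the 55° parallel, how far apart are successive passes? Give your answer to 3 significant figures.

1890 km

Semi-major axis a = 6371 + 1600 = 7971 km. Period T = 2π√(a³/μ) = 2π√(7971³/398600) = 7082.4 s = 118.04 min.
Node shift per orbit = (7082.4/86164) × 360° = 29.59°.
Equatorial spacing = 29.59 × 111.2 km/° = 3290 km.
At 55° latitude, spacing = 3290 × cos(55°) = 1887 km.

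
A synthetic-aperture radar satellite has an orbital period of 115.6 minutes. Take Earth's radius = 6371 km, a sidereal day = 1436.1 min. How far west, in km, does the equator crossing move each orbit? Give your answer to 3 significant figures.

3220 km

T = 115.6 min = 6936.0 s.
During one orbit Earth rotates (6936.0 / 86166) × 360° = 28.98°.
At the equator that is 28.98° × (2π·6371/360) km/° = 28.98 × 111.2 = 3222 km.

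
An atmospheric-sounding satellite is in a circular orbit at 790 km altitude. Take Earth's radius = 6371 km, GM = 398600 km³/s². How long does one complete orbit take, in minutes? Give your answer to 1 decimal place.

Semi-major axis a = 6371 + 790 = 7161 km. Period T = 2π√(a³/μ) = 2π√(7161³/398600) = 6030.8 s = 100.51 min.

100.5 min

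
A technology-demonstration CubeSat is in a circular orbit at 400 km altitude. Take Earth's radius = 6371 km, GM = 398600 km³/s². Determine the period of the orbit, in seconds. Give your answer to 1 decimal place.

5544.9 seconds

Semi-major axis a = 6371 + 400 = 6771 km. Period T = 2π√(a³/μ) = 2π√(6771³/398600) = 5544.9 s = 92.41 min.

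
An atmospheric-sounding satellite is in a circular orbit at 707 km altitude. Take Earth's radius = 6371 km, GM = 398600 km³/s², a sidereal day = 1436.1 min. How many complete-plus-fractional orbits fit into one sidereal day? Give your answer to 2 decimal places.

Semi-major axis a = 6371 + 707 = 7078 km. Period T = 2π√(a³/μ) = 2π√(7078³/398600) = 5926.2 s = 98.77 min.
Orbits per sidereal day = 86166 / 5926.2 = 14.540.

14.54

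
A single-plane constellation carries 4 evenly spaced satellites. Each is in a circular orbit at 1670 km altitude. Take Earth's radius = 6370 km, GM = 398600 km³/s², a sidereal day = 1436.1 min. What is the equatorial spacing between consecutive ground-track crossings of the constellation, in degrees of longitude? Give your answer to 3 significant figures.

Semi-major axis a = 6370 + 1670 = 8040 km. Period T = 2π√(a³/μ) = 2π√(8040³/398600) = 7174.6 s = 119.58 min.
Single-satellite node shift = (7174.6/86166) × 360° = 29.98°.
With 4 satellites evenly phased, successive equator crossings are 29.98/4 = 7.494° apart.

7.49°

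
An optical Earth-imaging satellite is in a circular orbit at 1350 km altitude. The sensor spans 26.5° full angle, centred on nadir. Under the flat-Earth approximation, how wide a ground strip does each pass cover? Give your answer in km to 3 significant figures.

Half-angle = 26.5°/2 = 13.25°.
Swath width ≈ 2h·tan(θ/2) = 2 × 1350 × tan(13.25°) = 635.8 km.

636 km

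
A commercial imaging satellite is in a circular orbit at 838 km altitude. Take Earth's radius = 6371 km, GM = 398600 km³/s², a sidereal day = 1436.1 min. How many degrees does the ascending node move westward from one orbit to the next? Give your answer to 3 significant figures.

25.5°

Semi-major axis a = 6371 + 838 = 7209 km. Period T = 2π√(a³/μ) = 2π√(7209³/398600) = 6091.5 s = 101.52 min.
During one orbit Earth rotates (6091.5 / 86166) × 360° = 25.45°.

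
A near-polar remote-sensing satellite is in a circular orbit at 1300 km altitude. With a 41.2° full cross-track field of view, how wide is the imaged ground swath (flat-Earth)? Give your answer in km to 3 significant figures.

Half-angle = 41.2°/2 = 20.6°.
Swath width ≈ 2h·tan(θ/2) = 2 × 1300 × tan(20.6°) = 977.3 km.

977 km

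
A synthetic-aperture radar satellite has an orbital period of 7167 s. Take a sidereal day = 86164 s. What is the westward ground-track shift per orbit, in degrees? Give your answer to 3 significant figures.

29.9°

During one orbit Earth rotates (7167.0 / 86164) × 360° = 29.94°.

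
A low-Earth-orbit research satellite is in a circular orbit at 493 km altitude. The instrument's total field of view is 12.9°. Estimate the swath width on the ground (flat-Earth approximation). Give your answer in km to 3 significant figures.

111 km

Half-angle = 12.9°/2 = 6.45°.
Swath width ≈ 2h·tan(θ/2) = 2 × 493 × tan(6.45°) = 111.5 km.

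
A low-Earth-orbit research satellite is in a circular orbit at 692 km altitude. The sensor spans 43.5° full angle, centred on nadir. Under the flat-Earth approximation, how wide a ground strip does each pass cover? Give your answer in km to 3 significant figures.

552 km

Half-angle = 43.5°/2 = 21.75°.
Swath width ≈ 2h·tan(θ/2) = 2 × 692 × tan(21.75°) = 552.2 km.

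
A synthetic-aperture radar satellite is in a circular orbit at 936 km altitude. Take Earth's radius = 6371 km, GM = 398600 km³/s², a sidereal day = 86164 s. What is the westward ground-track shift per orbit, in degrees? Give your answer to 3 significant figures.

Semi-major axis a = 6371 + 936 = 7307 km. Period T = 2π√(a³/μ) = 2π√(7307³/398600) = 6216.1 s = 103.60 min.
During one orbit Earth rotates (6216.1 / 86164) × 360° = 25.97°.

26.0°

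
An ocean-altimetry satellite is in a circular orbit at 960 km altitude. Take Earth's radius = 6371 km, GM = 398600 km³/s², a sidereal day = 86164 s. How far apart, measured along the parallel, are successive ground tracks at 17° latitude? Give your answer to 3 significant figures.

Semi-major axis a = 6371 + 960 = 7331 km. Period T = 2π√(a³/μ) = 2π√(7331³/398600) = 6246.8 s = 104.11 min.
Node shift per orbit = (6246.8/86164) × 360° = 26.10°.
Equatorial spacing = 26.10 × 111.2 km/° = 2902 km.
At 17° latitude, spacing = 2902 × cos(17°) = 2775 km.

2780 km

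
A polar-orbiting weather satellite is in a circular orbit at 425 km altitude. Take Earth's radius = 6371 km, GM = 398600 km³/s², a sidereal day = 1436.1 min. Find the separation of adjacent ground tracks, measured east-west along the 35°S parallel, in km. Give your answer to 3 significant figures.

Semi-major axis a = 6371 + 425 = 6796 km. Period T = 2π√(a³/μ) = 2π√(6796³/398600) = 5575.6 s = 92.93 min.
Node shift per orbit = (5575.6/86166) × 360° = 23.29°.
Equatorial spacing = 23.29 × 111.2 km/° = 2590 km.
At 35° latitude, spacing = 2590 × cos(35°) = 2122 km.

2120 km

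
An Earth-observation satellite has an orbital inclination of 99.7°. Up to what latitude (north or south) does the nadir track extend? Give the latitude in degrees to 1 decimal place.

80.3°

Retrograde orbit: the ground track reaches ±(180° − i) = ±(180 − 99.7) = ±80.3°.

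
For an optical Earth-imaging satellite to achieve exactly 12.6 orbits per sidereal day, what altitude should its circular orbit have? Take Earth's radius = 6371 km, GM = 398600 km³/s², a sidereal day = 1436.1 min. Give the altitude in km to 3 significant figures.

1420 km

Required period T = 86166 / 12.6 = 6838.6 s.
From T = 2π√(a³/μ): a = (μ T²/4π²)^(1/3) = (398600 × 6838.6² / 4π²)^(1/3) = 7787 km.
Altitude h = a − R = 7787 − 6371 = 1416 km.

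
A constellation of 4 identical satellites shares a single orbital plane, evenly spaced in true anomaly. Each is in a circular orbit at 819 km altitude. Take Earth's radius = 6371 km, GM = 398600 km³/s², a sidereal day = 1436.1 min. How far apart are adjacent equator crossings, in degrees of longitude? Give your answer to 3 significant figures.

6.34°

Semi-major axis a = 6371 + 819 = 7190 km. Period T = 2π√(a³/μ) = 2π√(7190³/398600) = 6067.4 s = 101.12 min.
Single-satellite node shift = (6067.4/86166) × 360° = 25.35°.
With 4 satellites evenly phased, successive equator crossings are 25.35/4 = 6.337° apart.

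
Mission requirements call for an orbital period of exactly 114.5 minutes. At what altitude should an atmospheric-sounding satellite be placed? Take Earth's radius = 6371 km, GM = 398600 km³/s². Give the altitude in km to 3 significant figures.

T = 114.5 min = 6870.0 s.
From T = 2π√(a³/μ): a = (μ T²/4π²)^(1/3) = (398600 × 6870.0² / 4π²)^(1/3) = 7811 km.
Altitude h = a − R = 7811 − 6371 = 1440 km.

1440 km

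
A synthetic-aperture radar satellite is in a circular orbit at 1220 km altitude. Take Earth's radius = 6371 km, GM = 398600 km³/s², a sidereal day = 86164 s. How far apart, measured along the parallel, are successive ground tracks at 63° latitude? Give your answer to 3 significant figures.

Semi-major axis a = 6371 + 1220 = 7591 km. Period T = 2π√(a³/μ) = 2π√(7591³/398600) = 6582.0 s = 109.70 min.
Node shift per orbit = (6582.0/86164) × 360° = 27.50°.
Equatorial spacing = 27.50 × 111.2 km/° = 3058 km.
At 63° latitude, spacing = 3058 × cos(63°) = 1388 km.

1390 km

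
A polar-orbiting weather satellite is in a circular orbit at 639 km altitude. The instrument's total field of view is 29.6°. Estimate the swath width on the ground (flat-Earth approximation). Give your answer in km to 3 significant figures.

338 km

Half-angle = 29.6°/2 = 14.8°.
Swath width ≈ 2h·tan(θ/2) = 2 × 639 × tan(14.8°) = 337.7 km.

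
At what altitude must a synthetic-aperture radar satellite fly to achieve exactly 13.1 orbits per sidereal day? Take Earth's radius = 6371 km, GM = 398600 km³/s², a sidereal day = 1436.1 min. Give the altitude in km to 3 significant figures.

1220 km

Required period T = 86166 / 13.1 = 6577.6 s.
From T = 2π√(a³/μ): a = (μ T²/4π²)^(1/3) = (398600 × 6577.6² / 4π²)^(1/3) = 7588 km.
Altitude h = a − R = 7588 − 6371 = 1217 km.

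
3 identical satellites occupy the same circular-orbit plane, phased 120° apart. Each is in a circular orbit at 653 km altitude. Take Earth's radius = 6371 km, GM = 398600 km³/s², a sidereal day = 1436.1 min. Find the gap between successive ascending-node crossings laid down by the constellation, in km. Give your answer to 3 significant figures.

907 km

Semi-major axis a = 6371 + 653 = 7024 km. Period T = 2π√(a³/μ) = 2π√(7024³/398600) = 5858.5 s = 97.64 min.
Single-satellite node shift = (5858.5/86166) × 360° = 24.48°.
With 3 satellites evenly phased, successive equator crossings are 24.48/3 = 8.159° apart.
That is 8.159 × 111.2 = 907 km at the equator.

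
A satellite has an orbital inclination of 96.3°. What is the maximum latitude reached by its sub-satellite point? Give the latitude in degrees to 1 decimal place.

Retrograde orbit: the ground track reaches ±(180° − i) = ±(180 − 96.3) = ±83.7°.

83.7°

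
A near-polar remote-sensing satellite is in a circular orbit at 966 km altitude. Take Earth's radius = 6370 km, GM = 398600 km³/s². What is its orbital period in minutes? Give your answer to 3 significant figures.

104 min

Semi-major axis a = 6370 + 966 = 7336 km. Period T = 2π√(a³/μ) = 2π√(7336³/398600) = 6253.2 s = 104.22 min.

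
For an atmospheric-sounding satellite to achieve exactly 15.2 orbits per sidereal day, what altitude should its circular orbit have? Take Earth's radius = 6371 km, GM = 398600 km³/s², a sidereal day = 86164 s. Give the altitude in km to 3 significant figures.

Required period T = 86164 / 15.2 = 5668.7 s.
From T = 2π√(a³/μ): a = (μ T²/4π²)^(1/3) = (398600 × 5668.7² / 4π²)^(1/3) = 6871 km.
Altitude h = a − R = 6871 − 6371 = 500 km.

500 km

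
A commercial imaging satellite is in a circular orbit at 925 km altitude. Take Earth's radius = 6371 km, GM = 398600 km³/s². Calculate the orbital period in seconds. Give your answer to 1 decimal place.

6202.1 seconds

Semi-major axis a = 6371 + 925 = 7296 km. Period T = 2π√(a³/μ) = 2π√(7296³/398600) = 6202.1 s = 103.37 min.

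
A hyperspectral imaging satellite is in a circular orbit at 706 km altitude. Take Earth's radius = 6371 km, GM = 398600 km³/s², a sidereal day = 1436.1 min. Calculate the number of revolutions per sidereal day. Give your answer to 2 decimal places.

Semi-major axis a = 6371 + 706 = 7077 km. Period T = 2π√(a³/μ) = 2π√(7077³/398600) = 5925.0 s = 98.75 min.
Orbits per sidereal day = 86166 / 5925.0 = 14.543.

14.54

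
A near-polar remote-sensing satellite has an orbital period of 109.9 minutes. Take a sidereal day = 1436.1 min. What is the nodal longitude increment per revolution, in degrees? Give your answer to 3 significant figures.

T = 109.9 min = 6594.0 s.
During one orbit Earth rotates (6594.0 / 86166) × 360° = 27.55°.

27.5°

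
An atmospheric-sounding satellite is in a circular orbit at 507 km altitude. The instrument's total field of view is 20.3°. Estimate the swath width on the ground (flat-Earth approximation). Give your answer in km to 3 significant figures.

182 km

Half-angle = 20.3°/2 = 10.15°.
Swath width ≈ 2h·tan(θ/2) = 2 × 507 × tan(10.15°) = 181.5 km.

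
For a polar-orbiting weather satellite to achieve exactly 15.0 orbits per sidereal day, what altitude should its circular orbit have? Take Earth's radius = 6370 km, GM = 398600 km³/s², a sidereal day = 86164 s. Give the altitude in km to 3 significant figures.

562 km

Required period T = 86164 / 15.0 = 5744.3 s.
From T = 2π√(a³/μ): a = (μ T²/4π²)^(1/3) = (398600 × 5744.3² / 4π²)^(1/3) = 6932 km.
Altitude h = a − R = 6932 − 6370 = 562 km.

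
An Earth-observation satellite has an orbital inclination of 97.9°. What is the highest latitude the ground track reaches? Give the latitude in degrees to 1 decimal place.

82.1°

Retrograde orbit: the ground track reaches ±(180° − i) = ±(180 − 97.9) = ±82.1°.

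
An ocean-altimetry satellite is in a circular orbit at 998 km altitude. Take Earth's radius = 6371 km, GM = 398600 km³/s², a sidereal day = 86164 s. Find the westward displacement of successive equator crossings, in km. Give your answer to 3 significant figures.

2920 km

Semi-major axis a = 6371 + 998 = 7369 km. Period T = 2π√(a³/μ) = 2π√(7369³/398600) = 6295.4 s = 104.92 min.
During one orbit Earth rotates (6295.4 / 86164) × 360° = 26.30°.
At the equator that is 26.30° × (2π·6371/360) km/° = 26.30 × 111.2 = 2925 km.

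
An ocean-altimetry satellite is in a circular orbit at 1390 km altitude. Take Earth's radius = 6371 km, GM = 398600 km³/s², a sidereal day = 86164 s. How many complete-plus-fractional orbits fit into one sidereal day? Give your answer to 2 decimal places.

Semi-major axis a = 6371 + 1390 = 7761 km. Period T = 2π√(a³/μ) = 2π√(7761³/398600) = 6804.4 s = 113.41 min.
Orbits per sidereal day = 86164 / 6804.4 = 12.663.

12.66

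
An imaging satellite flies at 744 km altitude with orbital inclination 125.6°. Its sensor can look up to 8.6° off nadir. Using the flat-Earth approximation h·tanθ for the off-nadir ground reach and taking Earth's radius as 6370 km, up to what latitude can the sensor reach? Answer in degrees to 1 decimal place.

55.4°

Retrograde orbit: the ground track reaches ±(180° − i) = ±(180 − 125.6) = ±54.4°.
Sensor half-swath on the ground ≈ 744·tan(8.6°) = 113 km = 1.01° of latitude.
Maximum observable latitude ≈ 54.4 + 1.01 = 55.4°.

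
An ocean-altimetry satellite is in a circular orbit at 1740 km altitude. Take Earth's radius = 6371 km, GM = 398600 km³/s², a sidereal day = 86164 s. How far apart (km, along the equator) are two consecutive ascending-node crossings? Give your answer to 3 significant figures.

Semi-major axis a = 6371 + 1740 = 8111 km. Period T = 2π√(a³/μ) = 2π√(8111³/398600) = 7269.8 s = 121.16 min.
During one orbit Earth rotates (7269.8 / 86164) × 360° = 30.37°.
At the equator that is 30.37° × (2π·6371/360) km/° = 30.37 × 111.2 = 3377 km.

3380 km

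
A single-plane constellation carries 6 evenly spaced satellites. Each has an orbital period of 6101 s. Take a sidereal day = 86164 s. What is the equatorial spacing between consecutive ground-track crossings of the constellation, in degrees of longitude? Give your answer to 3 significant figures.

Single-satellite node shift = (6101.0/86164) × 360° = 25.49°.
With 6 satellites evenly phased, successive equator crossings are 25.49/6 = 4.248° apart.

4.25°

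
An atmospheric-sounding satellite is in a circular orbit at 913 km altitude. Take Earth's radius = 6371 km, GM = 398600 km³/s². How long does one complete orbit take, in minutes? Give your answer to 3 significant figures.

103 min

Semi-major axis a = 6371 + 913 = 7284 km. Period T = 2π√(a³/μ) = 2π√(7284³/398600) = 6186.8 s = 103.11 min.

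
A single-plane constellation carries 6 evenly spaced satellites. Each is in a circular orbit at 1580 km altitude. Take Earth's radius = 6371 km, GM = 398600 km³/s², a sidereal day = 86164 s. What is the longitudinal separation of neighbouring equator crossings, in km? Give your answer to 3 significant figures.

Semi-major axis a = 6371 + 1580 = 7951 km. Period T = 2π√(a³/μ) = 2π√(7951³/398600) = 7055.8 s = 117.60 min.
Single-satellite node shift = (7055.8/86164) × 360° = 29.48°.
With 6 satellites evenly phased, successive equator crossings are 29.48/6 = 4.913° apart.
That is 4.913 × 111.2 = 546 km at the equator.

546 km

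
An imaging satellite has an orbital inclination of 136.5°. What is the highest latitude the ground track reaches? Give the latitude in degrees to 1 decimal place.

43.5°

Retrograde orbit: the ground track reaches ±(180° − i) = ±(180 − 136.5) = ±43.5°.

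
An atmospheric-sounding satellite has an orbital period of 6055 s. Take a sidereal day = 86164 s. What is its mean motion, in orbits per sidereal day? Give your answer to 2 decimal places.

Orbits per sidereal day = 86164 / 6055.0 = 14.230.

14.23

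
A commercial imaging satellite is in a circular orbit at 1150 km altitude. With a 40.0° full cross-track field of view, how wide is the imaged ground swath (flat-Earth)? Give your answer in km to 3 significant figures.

837 km

Half-angle = 40.0°/2 = 20°.
Swath width ≈ 2h·tan(θ/2) = 2 × 1150 × tan(20°) = 837.1 km.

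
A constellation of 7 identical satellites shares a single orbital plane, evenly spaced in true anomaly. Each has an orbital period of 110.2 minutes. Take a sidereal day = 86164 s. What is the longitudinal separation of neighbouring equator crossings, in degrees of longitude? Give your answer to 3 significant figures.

T = 110.2 min = 6612.0 s.
Single-satellite node shift = (6612.0/86164) × 360° = 27.63°.
With 7 satellites evenly phased, successive equator crossings are 27.63/7 = 3.946° apart.

3.95°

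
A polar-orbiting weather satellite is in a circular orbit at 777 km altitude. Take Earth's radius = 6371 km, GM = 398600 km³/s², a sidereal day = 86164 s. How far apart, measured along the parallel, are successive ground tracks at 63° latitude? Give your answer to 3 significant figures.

1270 km

Semi-major axis a = 6371 + 777 = 7148 km. Period T = 2π√(a³/μ) = 2π√(7148³/398600) = 6014.3 s = 100.24 min.
Node shift per orbit = (6014.3/86164) × 360° = 25.13°.
Equatorial spacing = 25.13 × 111.2 km/° = 2794 km.
At 63° latitude, spacing = 2794 × cos(63°) = 1269 km.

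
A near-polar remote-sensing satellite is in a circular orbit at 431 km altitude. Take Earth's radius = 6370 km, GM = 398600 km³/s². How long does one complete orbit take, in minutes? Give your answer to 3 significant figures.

93.0 min

Semi-major axis a = 6370 + 431 = 6801 km. Period T = 2π√(a³/μ) = 2π√(6801³/398600) = 5581.8 s = 93.03 min.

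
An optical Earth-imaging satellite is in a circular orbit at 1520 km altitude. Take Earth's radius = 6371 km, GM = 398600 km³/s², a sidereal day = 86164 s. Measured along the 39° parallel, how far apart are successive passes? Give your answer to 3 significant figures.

Semi-major axis a = 6371 + 1520 = 7891 km. Period T = 2π√(a³/μ) = 2π√(7891³/398600) = 6976.0 s = 116.27 min.
Node shift per orbit = (6976.0/86164) × 360° = 29.15°.
Equatorial spacing = 29.15 × 111.2 km/° = 3241 km.
At 39° latitude, spacing = 3241 × cos(39°) = 2519 km.

2520 km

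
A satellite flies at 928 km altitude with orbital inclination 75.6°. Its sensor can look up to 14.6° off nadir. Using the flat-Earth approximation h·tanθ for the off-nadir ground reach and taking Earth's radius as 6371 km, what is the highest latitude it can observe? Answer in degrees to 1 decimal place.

77.8°

For a prograde orbit the ground track reaches latitude ±i = ±75.6°.
Sensor half-swath on the ground ≈ 928·tan(14.6°) = 242 km = 2.17° of latitude.
Maximum observable latitude ≈ 75.6 + 2.17 = 77.8°.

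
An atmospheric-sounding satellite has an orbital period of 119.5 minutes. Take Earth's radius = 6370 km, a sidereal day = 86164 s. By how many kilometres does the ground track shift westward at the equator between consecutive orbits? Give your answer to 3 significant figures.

T = 119.5 min = 7170.0 s.
During one orbit Earth rotates (7170.0 / 86164) × 360° = 29.96°.
At the equator that is 29.96° × (2π·6370/360) km/° = 29.96 × 111.2 = 3331 km.

3330 km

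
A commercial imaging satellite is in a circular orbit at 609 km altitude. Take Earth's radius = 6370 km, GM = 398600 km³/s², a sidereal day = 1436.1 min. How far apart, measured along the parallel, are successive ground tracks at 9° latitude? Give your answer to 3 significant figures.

2660 km

Semi-major axis a = 6370 + 609 = 6979 km. Period T = 2π√(a³/μ) = 2π√(6979³/398600) = 5802.3 s = 96.71 min.
Node shift per orbit = (5802.3/86166) × 360° = 24.24°.
Equatorial spacing = 24.24 × 111.2 km/° = 2695 km.
At 9° latitude, spacing = 2695 × cos(9°) = 2662 km.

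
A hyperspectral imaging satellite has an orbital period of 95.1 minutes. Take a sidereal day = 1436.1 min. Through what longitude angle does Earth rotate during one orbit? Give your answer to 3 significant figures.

23.8°

T = 95.1 min = 5706.0 s.
During one orbit Earth rotates (5706.0 / 86166) × 360° = 23.84°.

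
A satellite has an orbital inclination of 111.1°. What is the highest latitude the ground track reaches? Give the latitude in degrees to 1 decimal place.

68.9°

Retrograde orbit: the ground track reaches ±(180° − i) = ±(180 − 111.1) = ±68.9°.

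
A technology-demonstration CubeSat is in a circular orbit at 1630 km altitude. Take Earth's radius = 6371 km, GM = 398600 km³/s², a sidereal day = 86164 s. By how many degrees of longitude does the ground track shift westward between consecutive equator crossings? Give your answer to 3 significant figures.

Semi-major axis a = 6371 + 1630 = 8001 km. Period T = 2π√(a³/μ) = 2π√(8001³/398600) = 7122.4 s = 118.71 min.
During one orbit Earth rotates (7122.4 / 86164) × 360° = 29.76°.

29.8°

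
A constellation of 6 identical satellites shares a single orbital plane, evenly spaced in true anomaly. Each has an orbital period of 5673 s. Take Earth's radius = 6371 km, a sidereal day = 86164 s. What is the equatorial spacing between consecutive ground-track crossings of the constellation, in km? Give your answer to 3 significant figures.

Single-satellite node shift = (5673.0/86164) × 360° = 23.70°.
With 6 satellites evenly phased, successive equator crossings are 23.70/6 = 3.950° apart.
That is 3.950 × 111.2 = 439 km at the equator.

439 km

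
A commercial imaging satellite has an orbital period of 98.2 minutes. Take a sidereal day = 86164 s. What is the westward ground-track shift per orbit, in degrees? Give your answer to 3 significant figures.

24.6°

T = 98.2 min = 5892.0 s.
During one orbit Earth rotates (5892.0 / 86164) × 360° = 24.62°.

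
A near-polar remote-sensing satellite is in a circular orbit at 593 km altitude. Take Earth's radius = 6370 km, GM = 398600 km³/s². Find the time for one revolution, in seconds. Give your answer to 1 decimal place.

5782.4 seconds

Semi-major axis a = 6370 + 593 = 6963 km. Period T = 2π√(a³/μ) = 2π√(6963³/398600) = 5782.4 s = 96.37 min.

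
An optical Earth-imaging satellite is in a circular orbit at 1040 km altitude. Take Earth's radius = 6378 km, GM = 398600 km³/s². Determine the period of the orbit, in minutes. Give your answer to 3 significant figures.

106 min

Semi-major axis a = 6378 + 1040 = 7418 km. Period T = 2π√(a³/μ) = 2π√(7418³/398600) = 6358.3 s = 105.97 min.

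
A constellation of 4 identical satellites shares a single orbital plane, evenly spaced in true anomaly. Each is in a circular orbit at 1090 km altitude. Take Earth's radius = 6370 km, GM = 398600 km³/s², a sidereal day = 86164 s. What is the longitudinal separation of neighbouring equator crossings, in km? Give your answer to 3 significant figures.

Semi-major axis a = 6370 + 1090 = 7460 km. Period T = 2π√(a³/μ) = 2π√(7460³/398600) = 6412.4 s = 106.87 min.
Single-satellite node shift = (6412.4/86164) × 360° = 26.79°.
With 4 satellites evenly phased, successive equator crossings are 26.79/4 = 6.698° apart.
That is 6.698 × 111.2 = 745 km at the equator.

745 km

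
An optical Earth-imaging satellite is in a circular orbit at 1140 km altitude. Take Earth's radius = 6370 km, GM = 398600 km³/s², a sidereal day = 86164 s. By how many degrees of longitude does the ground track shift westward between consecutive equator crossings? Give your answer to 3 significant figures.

27.1°

Semi-major axis a = 6370 + 1140 = 7510 km. Period T = 2π√(a³/μ) = 2π√(7510³/398600) = 6477.0 s = 107.95 min.
During one orbit Earth rotates (6477.0 / 86164) × 360° = 27.06°.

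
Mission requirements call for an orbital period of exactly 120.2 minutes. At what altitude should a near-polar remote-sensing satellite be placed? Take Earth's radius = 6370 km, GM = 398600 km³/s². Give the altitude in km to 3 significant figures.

1700 km

T = 120.2 min = 7212.0 s.
From T = 2π√(a³/μ): a = (μ T²/4π²)^(1/3) = (398600 × 7212.0² / 4π²)^(1/3) = 8068 km.
Altitude h = a − R = 8068 − 6370 = 1698 km.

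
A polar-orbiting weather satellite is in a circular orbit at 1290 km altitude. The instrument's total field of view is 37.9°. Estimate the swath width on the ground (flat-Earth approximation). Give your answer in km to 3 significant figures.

886 km

Half-angle = 37.9°/2 = 18.95°.
Swath width ≈ 2h·tan(θ/2) = 2 × 1290 × tan(18.95°) = 885.8 km.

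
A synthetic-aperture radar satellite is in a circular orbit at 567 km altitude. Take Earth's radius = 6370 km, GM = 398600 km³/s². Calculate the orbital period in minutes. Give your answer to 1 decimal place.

Semi-major axis a = 6370 + 567 = 6937 km. Period T = 2π√(a³/μ) = 2π√(6937³/398600) = 5750.0 s = 95.83 min.

95.8 min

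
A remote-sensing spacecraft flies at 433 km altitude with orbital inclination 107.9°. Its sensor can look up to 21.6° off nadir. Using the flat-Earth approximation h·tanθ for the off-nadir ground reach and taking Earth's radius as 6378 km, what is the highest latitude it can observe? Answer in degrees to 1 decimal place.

73.6°

Retrograde orbit: the ground track reaches ±(180° − i) = ±(180 − 107.9) = ±72.1°.
Sensor half-swath on the ground ≈ 433·tan(21.6°) = 171 km = 1.54° of latitude.
Maximum observable latitude ≈ 72.1 + 1.54 = 73.6°.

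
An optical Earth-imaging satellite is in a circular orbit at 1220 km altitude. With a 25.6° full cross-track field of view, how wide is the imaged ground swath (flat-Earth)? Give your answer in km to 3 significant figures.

554 km

Half-angle = 25.6°/2 = 12.8°.
Swath width ≈ 2h·tan(θ/2) = 2 × 1220 × tan(12.8°) = 554.4 km.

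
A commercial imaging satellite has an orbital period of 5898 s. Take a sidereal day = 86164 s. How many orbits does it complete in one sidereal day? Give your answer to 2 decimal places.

14.61

Orbits per sidereal day = 86164 / 5898.0 = 14.609.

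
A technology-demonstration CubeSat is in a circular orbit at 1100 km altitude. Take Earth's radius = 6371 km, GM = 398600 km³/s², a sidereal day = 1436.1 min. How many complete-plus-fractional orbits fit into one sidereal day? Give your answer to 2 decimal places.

Semi-major axis a = 6371 + 1100 = 7471 km. Period T = 2π√(a³/μ) = 2π√(7471³/398600) = 6426.6 s = 107.11 min.
Orbits per sidereal day = 86166 / 6426.6 = 13.408.

13.41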